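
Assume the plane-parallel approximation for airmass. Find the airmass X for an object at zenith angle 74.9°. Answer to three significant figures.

X = sec z = 1/cos 74.9° = 1/0.2605 = 3.8387.

3.84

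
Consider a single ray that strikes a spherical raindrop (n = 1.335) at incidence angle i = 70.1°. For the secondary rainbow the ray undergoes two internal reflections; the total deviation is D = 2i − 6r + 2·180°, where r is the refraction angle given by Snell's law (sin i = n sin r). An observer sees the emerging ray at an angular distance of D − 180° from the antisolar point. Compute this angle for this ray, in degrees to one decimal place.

51.5°

sin r = sin 70.1° / 1.335 = 0.9403/1.335 = 0.7043; r = 44.78°.
D = 2·70.1° − 6·44.78° + 2·180° = 140.20° − 268.66° + 360° = 231.54°.
Angle from antisolar point = D − 180° = 51.54°.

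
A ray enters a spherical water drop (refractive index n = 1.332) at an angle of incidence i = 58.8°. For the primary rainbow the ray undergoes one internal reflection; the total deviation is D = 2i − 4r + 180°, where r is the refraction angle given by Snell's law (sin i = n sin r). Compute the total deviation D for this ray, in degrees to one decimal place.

sin r = sin 58.8° / 1.332 = 0.8554/1.332 = 0.6422; r = 39.95°.
D = 2·58.8° − 4·39.95° + 180° = 117.60° − 159.81° + 180° = 137.79°.

137.8°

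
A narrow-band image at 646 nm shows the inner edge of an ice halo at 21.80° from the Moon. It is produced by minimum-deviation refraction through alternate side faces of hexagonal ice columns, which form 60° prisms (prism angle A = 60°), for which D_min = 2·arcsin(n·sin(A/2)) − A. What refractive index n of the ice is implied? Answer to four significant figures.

1.309

Rearranging: n = sin((D_min + A)/2) / sin(A/2).
(D_min + A)/2 = (21.80° + 60°)/2 = 40.900°.
n = sin 40.900° / sin 30° = 0.6547 / 0.5000 = 1.3095.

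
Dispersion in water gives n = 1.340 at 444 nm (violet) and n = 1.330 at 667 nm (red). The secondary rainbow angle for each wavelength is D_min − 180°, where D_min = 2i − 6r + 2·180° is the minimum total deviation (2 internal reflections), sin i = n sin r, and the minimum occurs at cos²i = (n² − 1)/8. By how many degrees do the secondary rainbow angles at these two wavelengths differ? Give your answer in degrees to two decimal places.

2.61°

At 444 nm (n = 1.340): cos²i = 0.09945 → i = 71.618°, r = 45.088°, D_min = 232.709°, rainbow angle = 52.709°.
At 667 nm (n = 1.330): cos²i = 0.09611 → i = 71.940°, r = 45.630°, D_min = 230.101°, rainbow angle = 50.101°.
Angular width = |52.709° − 50.101°| = 2.608°.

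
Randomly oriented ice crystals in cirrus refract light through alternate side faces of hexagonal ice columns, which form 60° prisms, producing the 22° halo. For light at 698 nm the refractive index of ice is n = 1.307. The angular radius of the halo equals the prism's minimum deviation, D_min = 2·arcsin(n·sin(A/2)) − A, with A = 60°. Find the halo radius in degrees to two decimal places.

n·sin(A/2) = 1.307 × sin 30° = 1.307 × 0.5000 = 0.6535.
D_min = 2·arcsin(0.6535) − 60° = 2 × 40.806° − 60° = 21.612°.

21.61°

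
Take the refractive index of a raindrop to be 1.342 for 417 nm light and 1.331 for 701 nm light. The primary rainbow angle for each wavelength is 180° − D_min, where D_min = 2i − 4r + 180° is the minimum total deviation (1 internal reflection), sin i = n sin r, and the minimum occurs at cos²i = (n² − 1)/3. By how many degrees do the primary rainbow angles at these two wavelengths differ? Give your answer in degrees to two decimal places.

1.58°

At 417 nm (n = 1.342): cos²i = 0.26699 → i = 58.888°, r = 39.641°, D_min = 139.213°, rainbow angle = 40.787°.
At 701 nm (n = 1.331): cos²i = 0.25719 → i = 59.527°, r = 40.356°, D_min = 137.630°, rainbow angle = 42.370°.
Angular width = |40.787° − 42.370°| = 1.583°.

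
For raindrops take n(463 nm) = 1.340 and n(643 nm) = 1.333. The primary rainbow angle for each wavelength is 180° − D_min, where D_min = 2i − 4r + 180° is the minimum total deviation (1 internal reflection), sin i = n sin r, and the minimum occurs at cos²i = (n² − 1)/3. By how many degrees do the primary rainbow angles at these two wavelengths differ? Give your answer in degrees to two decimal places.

At 463 nm (n = 1.340): cos²i = 0.26520 → i = 59.004°, r = 39.770°, D_min = 138.929°, rainbow angle = 41.071°.
At 643 nm (n = 1.333): cos²i = 0.25896 → i = 59.410°, r = 40.225°, D_min = 137.922°, rainbow angle = 42.078°.
Angular width = |41.071° − 42.078°| = 1.007°.

1.01°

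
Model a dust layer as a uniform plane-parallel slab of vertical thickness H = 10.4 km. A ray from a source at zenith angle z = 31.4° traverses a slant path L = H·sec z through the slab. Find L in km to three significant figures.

sec z = 1/cos 31.4° = 1.1716.
L = 10.4 × 1.1716 = 12.184 km.

12.2 km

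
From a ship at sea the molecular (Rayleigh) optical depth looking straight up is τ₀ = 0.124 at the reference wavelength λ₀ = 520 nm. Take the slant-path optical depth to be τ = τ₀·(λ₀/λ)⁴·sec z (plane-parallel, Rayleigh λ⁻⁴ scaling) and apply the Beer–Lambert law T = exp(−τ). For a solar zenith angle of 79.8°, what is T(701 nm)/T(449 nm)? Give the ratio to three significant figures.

Airmass: sec 79.8° = 5.6470.
τ(701 nm) = 0.124 × (520/701)⁴ × 5.6470 = 0.124 × 0.3028 × 5.6470 = 0.2120.
τ(449 nm) = 0.124 × (520/449)⁴ × 5.6470 = 0.124 × 1.7990 × 5.6470 = 1.2597.
T(701)/T(449) = exp(τ_B − τ_A) = exp(1.0477) = 2.8510.

2.85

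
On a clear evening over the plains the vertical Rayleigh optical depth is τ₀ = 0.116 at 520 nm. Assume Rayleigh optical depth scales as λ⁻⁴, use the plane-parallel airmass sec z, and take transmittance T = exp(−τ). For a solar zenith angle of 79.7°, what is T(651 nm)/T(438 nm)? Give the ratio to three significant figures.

Airmass: sec 79.7° = 5.5928.
τ(651 nm) = 0.116 × (520/651)⁴ × 5.5928 = 0.116 × 0.4071 × 5.5928 = 0.2641.
τ(438 nm) = 0.116 × (520/438)⁴ × 5.5928 = 0.116 × 1.9866 × 5.5928 = 1.2888.
T(651)/T(438) = exp(τ_B − τ_A) = exp(1.0247) = 2.7864.

2.79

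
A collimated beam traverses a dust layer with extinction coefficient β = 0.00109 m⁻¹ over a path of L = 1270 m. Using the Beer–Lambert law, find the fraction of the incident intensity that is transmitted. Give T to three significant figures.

0.250

τ = β·L = 0.00109 × 1270 = 1.3843.
T = exp(−1.3843) = 0.2505.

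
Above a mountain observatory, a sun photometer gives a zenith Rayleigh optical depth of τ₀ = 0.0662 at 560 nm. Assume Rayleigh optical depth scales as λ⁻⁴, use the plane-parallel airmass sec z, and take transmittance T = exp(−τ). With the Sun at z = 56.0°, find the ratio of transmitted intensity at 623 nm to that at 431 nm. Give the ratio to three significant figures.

Airmass: sec 56.0° = 1.7883.
τ(623 nm) = 0.0662 × (560/623)⁴ × 1.7883 = 0.0662 × 0.6528 × 1.7883 = 0.0773.
τ(431 nm) = 0.0662 × (560/431)⁴ × 1.7883 = 0.0662 × 2.8500 × 1.7883 = 0.3374.
T(623)/T(431) = exp(τ_B − τ_A) = exp(0.2601) = 1.2971.

1.30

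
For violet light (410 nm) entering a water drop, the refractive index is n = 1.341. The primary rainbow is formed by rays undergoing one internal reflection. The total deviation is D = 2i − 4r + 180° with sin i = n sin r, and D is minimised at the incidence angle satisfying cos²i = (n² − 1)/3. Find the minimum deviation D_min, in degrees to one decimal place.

139.1°

cos²i = (1.79828 − 1)/3 = 0.26609; i = arccos(0.51584) = 58.946°.
sin r = sin 58.946°/1.341 = 0.63884; r = 39.705°.
D_min = 2·58.946° − 4·39.705° + 180° = 139.071°.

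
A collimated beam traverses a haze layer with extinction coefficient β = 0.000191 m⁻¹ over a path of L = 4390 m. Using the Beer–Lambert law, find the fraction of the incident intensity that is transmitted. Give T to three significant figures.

0.432

τ = β·L = 0.000191 × 4390 = 0.8385.
T = exp(−0.8385) = 0.4324.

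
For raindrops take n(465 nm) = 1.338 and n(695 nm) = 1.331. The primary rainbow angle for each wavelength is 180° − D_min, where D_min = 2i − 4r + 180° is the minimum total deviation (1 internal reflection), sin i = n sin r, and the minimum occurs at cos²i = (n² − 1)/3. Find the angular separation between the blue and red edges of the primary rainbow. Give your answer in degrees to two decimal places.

1.01°

At 465 nm (n = 1.338): cos²i = 0.26341 → i = 59.120°, r = 39.899°, D_min = 138.643°, rainbow angle = 41.357°.
At 695 nm (n = 1.331): cos²i = 0.25719 → i = 59.527°, r = 40.356°, D_min = 137.630°, rainbow angle = 42.370°.
Angular width = |41.357° − 42.370°| = 1.013°.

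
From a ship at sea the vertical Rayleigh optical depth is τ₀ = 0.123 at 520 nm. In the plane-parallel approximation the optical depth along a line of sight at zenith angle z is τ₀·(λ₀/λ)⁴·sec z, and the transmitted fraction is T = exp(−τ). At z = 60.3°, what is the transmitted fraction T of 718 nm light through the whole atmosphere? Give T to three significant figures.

sec 60.3° = 2.0183.
τ = 0.123 × (520/718)⁴ × 2.0183 = 0.123 × 0.2751 × 2.0183 = 0.0683.
T = exp(−0.0683) = 0.9340.

0.934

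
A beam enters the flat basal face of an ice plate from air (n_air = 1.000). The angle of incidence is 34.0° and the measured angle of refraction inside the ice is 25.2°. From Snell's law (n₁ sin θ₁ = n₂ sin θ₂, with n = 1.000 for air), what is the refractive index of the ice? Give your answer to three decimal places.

n = sin θ_i / sin θ_r = sin 34.0° / sin 25.2° = 0.5592 / 0.4258 = 1.3133.

1.313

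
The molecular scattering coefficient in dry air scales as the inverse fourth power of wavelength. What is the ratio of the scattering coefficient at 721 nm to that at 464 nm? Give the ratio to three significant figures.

0.172

Rayleigh scattering ∝ λ⁻⁴, so the ratio of coefficients is the inverse fourth power of the wavelength ratio.
σ(721)/σ(464) = (464/721)⁴ = (0.6436)⁴ = 0.1715.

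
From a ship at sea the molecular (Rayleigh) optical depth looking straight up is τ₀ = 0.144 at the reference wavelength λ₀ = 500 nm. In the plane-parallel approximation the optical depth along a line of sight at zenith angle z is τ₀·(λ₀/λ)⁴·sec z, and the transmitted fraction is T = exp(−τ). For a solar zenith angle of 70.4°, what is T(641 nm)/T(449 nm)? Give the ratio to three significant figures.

1.65

Airmass: sec 70.4° = 2.9811.
τ(641 nm) = 0.144 × (500/641)⁴ × 2.9811 = 0.144 × 0.3702 × 2.9811 = 0.1589.
τ(449 nm) = 0.144 × (500/449)⁴ × 2.9811 = 0.144 × 1.5378 × 2.9811 = 0.6601.
T(641)/T(449) = exp(τ_B − τ_A) = exp(0.5012) = 1.6507.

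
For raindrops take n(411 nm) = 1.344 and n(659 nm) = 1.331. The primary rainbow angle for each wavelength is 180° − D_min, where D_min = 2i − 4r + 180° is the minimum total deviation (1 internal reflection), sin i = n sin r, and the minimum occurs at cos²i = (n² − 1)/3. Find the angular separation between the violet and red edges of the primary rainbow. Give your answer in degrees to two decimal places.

1.86°

At 411 nm (n = 1.344): cos²i = 0.26878 → i = 58.772°, r = 39.512°, D_min = 139.495°, rainbow angle = 40.505°.
At 659 nm (n = 1.331): cos²i = 0.25719 → i = 59.527°, r = 40.356°, D_min = 137.630°, rainbow angle = 42.370°.
Angular width = |40.505° − 42.370°| = 1.865°.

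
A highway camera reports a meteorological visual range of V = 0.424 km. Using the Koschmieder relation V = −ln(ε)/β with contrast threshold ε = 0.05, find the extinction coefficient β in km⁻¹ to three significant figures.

7.07 km⁻¹

β = −ln(0.05) / V = 2.996 / 0.424 = 7.0654 km⁻¹.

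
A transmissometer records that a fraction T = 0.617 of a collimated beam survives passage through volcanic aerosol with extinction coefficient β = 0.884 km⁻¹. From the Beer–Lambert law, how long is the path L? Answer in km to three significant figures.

Beer–Lambert: T = exp(−βL) ⇒ L = −ln(T)/β = −ln(0.617)/0.884 = 0.4829/0.884 = 0.5463 km.

0.546 km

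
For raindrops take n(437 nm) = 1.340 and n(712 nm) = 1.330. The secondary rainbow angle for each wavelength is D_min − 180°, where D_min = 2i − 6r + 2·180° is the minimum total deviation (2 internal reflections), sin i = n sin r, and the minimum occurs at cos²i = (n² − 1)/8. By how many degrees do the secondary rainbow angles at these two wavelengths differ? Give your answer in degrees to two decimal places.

At 437 nm (n = 1.340): cos²i = 0.09945 → i = 71.618°, r = 45.088°, D_min = 232.709°, rainbow angle = 52.709°.
At 712 nm (n = 1.330): cos²i = 0.09611 → i = 71.940°, r = 45.630°, D_min = 230.101°, rainbow angle = 50.101°.
Angular width = |52.709° − 50.101°| = 2.608°.

2.61°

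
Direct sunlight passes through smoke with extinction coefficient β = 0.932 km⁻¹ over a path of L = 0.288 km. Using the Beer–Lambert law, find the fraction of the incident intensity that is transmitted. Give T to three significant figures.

τ = β·L = 0.932 × 0.288 = 0.2684.
T = exp(−0.2684) = 0.7646.

0.765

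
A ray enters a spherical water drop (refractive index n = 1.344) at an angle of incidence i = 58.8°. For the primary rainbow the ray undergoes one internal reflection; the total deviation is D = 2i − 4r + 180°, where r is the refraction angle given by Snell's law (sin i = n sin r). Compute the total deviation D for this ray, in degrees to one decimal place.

139.5°

sin r = sin 58.8° / 1.344 = 0.8554/1.344 = 0.6364; r = 39.53°.
D = 2·58.8° − 4·39.53° + 180° = 117.60° − 158.11° + 180° = 139.49°.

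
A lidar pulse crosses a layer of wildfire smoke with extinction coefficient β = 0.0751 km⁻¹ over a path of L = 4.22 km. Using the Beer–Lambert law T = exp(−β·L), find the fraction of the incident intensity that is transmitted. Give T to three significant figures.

τ = β·L = 0.0751 × 4.22 = 0.3169.
T = exp(−0.3169) = 0.7284.

0.728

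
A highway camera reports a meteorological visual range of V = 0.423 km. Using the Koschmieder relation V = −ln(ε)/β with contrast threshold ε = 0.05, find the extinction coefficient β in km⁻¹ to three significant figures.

β = −ln(0.05) / V = 2.996 / 0.423 = 7.0821 km⁻¹.

7.08 km⁻¹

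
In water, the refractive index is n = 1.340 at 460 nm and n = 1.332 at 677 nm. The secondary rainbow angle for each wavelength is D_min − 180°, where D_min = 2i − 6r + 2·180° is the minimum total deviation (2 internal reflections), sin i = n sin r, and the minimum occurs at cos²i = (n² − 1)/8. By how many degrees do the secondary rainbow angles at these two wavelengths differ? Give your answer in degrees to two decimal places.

2.08°

At 460 nm (n = 1.340): cos²i = 0.09945 → i = 71.618°, r = 45.088°, D_min = 232.709°, rainbow angle = 52.709°.
At 677 nm (n = 1.332): cos²i = 0.09678 → i = 71.875°, r = 45.520°, D_min = 230.628°, rainbow angle = 50.628°.
Angular width = |52.709° − 50.628°| = 2.080°.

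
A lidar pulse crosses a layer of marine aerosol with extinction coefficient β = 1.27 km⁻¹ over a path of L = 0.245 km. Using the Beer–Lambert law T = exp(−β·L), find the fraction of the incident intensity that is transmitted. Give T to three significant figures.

τ = β·L = 1.27 × 0.245 = 0.3111.
T = exp(−0.3111) = 0.7326.

0.733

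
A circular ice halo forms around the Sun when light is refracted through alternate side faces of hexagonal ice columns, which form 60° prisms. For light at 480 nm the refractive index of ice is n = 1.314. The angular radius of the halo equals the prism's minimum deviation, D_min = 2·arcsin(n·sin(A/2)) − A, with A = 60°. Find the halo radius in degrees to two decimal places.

n·sin(A/2) = 1.314 × sin 30° = 1.314 × 0.5000 = 0.6570.
D_min = 2·arcsin(0.6570) − 60° = 2 × 41.071° − 60° = 22.143°.

22.14°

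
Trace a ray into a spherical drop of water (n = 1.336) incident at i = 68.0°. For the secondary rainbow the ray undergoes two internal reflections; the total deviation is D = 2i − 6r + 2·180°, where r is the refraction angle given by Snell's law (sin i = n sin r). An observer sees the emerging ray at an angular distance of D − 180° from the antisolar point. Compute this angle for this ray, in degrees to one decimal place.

sin r = sin 68.0° / 1.336 = 0.9272/1.336 = 0.6940; r = 43.95°.
D = 2·68.0° − 6·43.95° + 2·180° = 136.00° − 263.69° + 360° = 232.31°.
Angle from antisolar point = D − 180° = 52.31°.

52.3°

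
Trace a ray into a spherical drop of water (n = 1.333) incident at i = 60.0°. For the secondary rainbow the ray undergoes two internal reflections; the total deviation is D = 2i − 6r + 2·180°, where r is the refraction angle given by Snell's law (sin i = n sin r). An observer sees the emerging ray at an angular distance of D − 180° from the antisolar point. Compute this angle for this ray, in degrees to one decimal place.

56.9°

sin r = sin 60.0° / 1.333 = 0.8660/1.333 = 0.6497; r = 40.52°.
D = 2·60.0° − 6·40.52° + 2·180° = 120.00° − 243.11° + 360° = 236.89°.
Angle from antisolar point = D − 180° = 56.89°.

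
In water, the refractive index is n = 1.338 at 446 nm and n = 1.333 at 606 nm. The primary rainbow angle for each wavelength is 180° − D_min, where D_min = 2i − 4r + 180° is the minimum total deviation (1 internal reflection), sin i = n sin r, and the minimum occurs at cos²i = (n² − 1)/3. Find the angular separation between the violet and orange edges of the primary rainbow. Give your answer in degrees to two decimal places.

0.72°

At 446 nm (n = 1.338): cos²i = 0.26341 → i = 59.120°, r = 39.899°, D_min = 138.643°, rainbow angle = 41.357°.
At 606 nm (n = 1.333): cos²i = 0.25896 → i = 59.410°, r = 40.225°, D_min = 137.922°, rainbow angle = 42.078°.
Angular width = |41.357° − 42.078°| = 0.722°.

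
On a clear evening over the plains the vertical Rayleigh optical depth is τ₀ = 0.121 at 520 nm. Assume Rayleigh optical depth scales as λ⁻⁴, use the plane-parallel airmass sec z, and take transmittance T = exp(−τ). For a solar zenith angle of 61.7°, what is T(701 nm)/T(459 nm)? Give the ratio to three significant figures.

1.41

Airmass: sec 61.7° = 2.1093.
τ(701 nm) = 0.121 × (520/701)⁴ × 2.1093 = 0.121 × 0.3028 × 2.1093 = 0.0773.
τ(459 nm) = 0.121 × (520/459)⁴ × 2.1093 = 0.121 × 1.6473 × 2.1093 = 0.4204.
T(701)/T(459) = exp(τ_B − τ_A) = exp(0.3431) = 1.4094.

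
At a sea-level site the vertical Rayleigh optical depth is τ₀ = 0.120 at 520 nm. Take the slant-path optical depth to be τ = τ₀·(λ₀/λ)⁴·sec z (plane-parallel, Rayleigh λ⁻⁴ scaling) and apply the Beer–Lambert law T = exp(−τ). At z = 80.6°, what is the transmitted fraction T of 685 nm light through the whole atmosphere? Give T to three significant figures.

sec 80.6° = 6.1227.
τ = 0.120 × (520/685)⁴ × 6.1227 = 0.120 × 0.3321 × 6.1227 = 0.2440.
T = exp(−0.2440) = 0.7835.

0.783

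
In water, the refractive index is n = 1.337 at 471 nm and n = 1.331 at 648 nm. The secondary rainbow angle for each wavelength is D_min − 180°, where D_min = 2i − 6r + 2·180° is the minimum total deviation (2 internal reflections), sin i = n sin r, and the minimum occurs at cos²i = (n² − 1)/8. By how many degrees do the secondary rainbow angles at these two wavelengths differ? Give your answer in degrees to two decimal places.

At 471 nm (n = 1.337): cos²i = 0.09845 → i = 71.714°, r = 45.249°, D_min = 231.934°, rainbow angle = 51.934°.
At 648 nm (n = 1.331): cos²i = 0.09645 → i = 71.907°, r = 45.575°, D_min = 230.365°, rainbow angle = 50.365°.
Angular width = |51.934° − 50.365°| = 1.569°.

1.57°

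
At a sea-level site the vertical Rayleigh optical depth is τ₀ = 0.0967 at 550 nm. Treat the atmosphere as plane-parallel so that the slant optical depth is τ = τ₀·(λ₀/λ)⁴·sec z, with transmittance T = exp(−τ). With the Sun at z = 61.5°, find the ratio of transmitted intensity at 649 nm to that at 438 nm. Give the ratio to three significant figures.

1.49

Airmass: sec 61.5° = 2.0957.
τ(649 nm) = 0.0967 × (550/649)⁴ × 2.0957 = 0.0967 × 0.5158 × 2.0957 = 0.1045.
τ(438 nm) = 0.0967 × (550/438)⁴ × 2.0957 = 0.0967 × 2.4863 × 2.0957 = 0.5039.
T(649)/T(438) = exp(τ_B − τ_A) = exp(0.3993) = 1.4908.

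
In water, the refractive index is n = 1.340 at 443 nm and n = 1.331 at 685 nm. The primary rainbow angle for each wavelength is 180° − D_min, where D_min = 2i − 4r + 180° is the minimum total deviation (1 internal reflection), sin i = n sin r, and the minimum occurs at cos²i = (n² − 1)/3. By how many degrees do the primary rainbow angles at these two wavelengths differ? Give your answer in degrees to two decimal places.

At 443 nm (n = 1.340): cos²i = 0.26520 → i = 59.004°, r = 39.770°, D_min = 138.929°, rainbow angle = 41.071°.
At 685 nm (n = 1.331): cos²i = 0.25719 → i = 59.527°, r = 40.356°, D_min = 137.630°, rainbow angle = 42.370°.
Angular width = |41.071° − 42.370°| = 1.299°.

1.30°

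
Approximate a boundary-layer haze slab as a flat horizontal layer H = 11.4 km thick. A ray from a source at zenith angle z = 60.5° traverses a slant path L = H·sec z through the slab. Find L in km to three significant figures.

sec z = 1/cos 60.5° = 2.0308.
L = 11.4 × 2.0308 = 23.151 km.

23.2 km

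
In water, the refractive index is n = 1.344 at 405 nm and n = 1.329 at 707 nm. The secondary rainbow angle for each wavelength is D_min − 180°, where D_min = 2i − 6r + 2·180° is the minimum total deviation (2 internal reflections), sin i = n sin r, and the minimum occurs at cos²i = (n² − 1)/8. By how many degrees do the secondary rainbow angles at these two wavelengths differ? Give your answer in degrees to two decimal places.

3.90°

At 405 nm (n = 1.344): cos²i = 0.10079 → i = 71.490°, r = 44.874°, D_min = 233.733°, rainbow angle = 53.733°.
At 707 nm (n = 1.329): cos²i = 0.09578 → i = 71.972°, r = 45.685°, D_min = 229.837°, rainbow angle = 49.837°.
Angular width = |53.733° − 49.837°| = 3.896°.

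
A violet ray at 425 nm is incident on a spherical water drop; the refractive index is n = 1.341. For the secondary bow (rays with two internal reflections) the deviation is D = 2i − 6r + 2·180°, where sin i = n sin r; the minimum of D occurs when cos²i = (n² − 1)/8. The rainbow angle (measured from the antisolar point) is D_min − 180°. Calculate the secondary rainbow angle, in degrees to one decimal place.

53.0°

cos²i = (1.79828 − 1)/8 = 0.09979; i = arccos(0.31589) = 71.586°.
sin r = sin 71.586°/1.341 = 0.70753; r = 45.034°.
D_min = 2·71.586° − 6·45.034° + 360° = 232.966°.
Rainbow angle = D_min − 180° = 52.966°.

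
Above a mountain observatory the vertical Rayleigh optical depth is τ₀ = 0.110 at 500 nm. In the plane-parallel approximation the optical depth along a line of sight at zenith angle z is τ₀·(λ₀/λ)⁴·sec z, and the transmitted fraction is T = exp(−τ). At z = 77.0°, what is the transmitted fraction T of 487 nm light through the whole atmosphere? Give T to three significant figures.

sec 77.0° = 4.4454.
τ = 0.110 × (500/487)⁴ × 4.4454 = 0.110 × 1.1111 × 4.4454 = 0.5433.
T = exp(−0.5433) = 0.5808.

0.581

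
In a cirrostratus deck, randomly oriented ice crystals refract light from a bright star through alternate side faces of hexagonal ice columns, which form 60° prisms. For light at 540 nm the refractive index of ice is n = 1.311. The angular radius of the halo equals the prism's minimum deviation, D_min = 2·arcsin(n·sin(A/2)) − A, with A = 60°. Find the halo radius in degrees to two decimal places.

21.92°

n·sin(A/2) = 1.311 × sin 30° = 1.311 × 0.5000 = 0.6555.
D_min = 2·arcsin(0.6555) − 60° = 2 × 40.958° − 60° = 21.915°.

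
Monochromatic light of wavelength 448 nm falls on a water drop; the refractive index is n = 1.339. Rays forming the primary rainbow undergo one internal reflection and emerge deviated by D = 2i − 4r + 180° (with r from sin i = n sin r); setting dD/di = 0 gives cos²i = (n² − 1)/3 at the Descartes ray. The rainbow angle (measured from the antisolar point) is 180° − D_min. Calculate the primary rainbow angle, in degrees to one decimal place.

cos²i = (1.79292 − 1)/3 = 0.26431; i = arccos(0.51411) = 59.062°.
sin r = sin 59.062°/1.339 = 0.64057; r = 39.834°.
D_min = 2·59.062° − 4·39.834° + 180° = 138.786°.
Rainbow angle = 180° − D_min = 41.214°.

41.2°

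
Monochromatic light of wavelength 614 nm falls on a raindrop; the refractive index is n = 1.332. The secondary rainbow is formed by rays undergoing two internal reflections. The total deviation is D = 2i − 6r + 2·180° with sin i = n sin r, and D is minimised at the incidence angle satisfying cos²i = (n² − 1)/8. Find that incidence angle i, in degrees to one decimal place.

cos²i = (1.332² − 1)/8 = (1.77422 − 1)/8 = 0.09678.
cos i = 0.31109, so i = 71.875°.

71.9°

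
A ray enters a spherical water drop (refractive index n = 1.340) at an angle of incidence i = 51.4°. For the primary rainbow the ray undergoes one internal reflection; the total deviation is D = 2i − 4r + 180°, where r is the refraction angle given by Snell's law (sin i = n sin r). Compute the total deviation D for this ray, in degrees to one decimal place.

sin r = sin 51.4° / 1.340 = 0.7815/1.340 = 0.5832; r = 35.68°.
D = 2·51.4° − 4·35.68° + 180° = 102.80° − 142.71° + 180° = 140.09°.

140.1°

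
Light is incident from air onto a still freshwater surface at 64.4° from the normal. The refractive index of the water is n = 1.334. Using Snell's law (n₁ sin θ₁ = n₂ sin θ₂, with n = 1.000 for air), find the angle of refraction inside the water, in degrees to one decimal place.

Snell: sin θ_r = sin θ_i / n = sin 64.4° / 1.334 = 0.9018 / 1.334 = 0.6760.
θ_r = arcsin(0.6760) = 42.53°.

42.5°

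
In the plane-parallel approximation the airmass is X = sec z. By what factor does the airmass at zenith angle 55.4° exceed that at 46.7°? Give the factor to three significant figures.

1.21

X(55.4°)/X(46.7°) = sec 55.4° / sec 46.7° = cos 46.7° / cos 55.4° = 0.6858/0.5678 = 1.2078.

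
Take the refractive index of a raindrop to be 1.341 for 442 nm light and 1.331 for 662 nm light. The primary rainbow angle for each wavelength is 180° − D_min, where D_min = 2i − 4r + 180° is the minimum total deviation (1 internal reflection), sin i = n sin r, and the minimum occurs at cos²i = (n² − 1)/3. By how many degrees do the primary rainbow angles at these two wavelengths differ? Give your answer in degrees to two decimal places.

At 442 nm (n = 1.341): cos²i = 0.26609 → i = 58.946°, r = 39.705°, D_min = 139.071°, rainbow angle = 40.929°.
At 662 nm (n = 1.331): cos²i = 0.25719 → i = 59.527°, r = 40.356°, D_min = 137.630°, rainbow angle = 42.370°.
Angular width = |40.929° − 42.370°| = 1.441°.

1.44°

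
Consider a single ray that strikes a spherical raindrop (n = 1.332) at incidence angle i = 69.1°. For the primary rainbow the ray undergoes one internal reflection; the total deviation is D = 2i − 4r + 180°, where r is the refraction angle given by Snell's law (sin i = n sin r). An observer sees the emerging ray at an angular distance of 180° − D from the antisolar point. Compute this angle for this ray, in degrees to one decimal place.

39.9°

sin r = sin 69.1° / 1.332 = 0.9342/1.332 = 0.7014; r = 44.54°.
D = 2·69.1° − 4·44.54° + 180° = 138.20° − 178.14° + 180° = 140.06°.
Angle from antisolar point = 180° − D = 39.94°.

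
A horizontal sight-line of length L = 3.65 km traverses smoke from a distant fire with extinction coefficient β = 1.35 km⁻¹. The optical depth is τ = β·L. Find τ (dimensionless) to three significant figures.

4.93

τ = β·L = 1.35 × 3.65 = 4.9275.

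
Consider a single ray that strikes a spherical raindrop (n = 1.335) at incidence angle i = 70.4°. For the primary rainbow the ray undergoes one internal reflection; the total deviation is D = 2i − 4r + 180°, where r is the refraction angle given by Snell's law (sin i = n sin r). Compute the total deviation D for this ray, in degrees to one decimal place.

sin r = sin 70.4° / 1.335 = 0.9421/1.335 = 0.7057; r = 44.88°.
D = 2·70.4° − 4·44.88° + 180° = 140.80° − 179.53° + 180° = 141.27°.

141.3°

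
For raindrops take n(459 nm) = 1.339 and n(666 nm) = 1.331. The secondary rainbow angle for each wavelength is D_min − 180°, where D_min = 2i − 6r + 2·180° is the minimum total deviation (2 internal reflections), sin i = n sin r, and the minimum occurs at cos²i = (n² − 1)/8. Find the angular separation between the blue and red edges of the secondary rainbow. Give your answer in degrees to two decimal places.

2.09°

At 459 nm (n = 1.339): cos²i = 0.09912 → i = 71.650°, r = 45.141°, D_min = 232.451°, rainbow angle = 52.451°.
At 666 nm (n = 1.331): cos²i = 0.09645 → i = 71.907°, r = 45.575°, D_min = 230.365°, rainbow angle = 50.365°.
Angular width = |52.451° − 50.365°| = 2.086°.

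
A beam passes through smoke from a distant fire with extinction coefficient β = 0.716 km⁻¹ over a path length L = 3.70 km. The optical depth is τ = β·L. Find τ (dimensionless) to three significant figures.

τ = β·L = 0.716 × 3.70 = 2.6492.

2.65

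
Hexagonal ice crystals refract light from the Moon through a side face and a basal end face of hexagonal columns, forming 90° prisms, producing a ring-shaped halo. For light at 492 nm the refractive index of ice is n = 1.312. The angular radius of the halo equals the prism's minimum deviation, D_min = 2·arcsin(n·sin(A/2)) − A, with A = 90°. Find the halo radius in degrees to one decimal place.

46.2°

n·sin(A/2) = 1.312 × sin 45° = 1.312 × 0.7071 = 0.9277.
D_min = 2·arcsin(0.9277) − 90° = 2 × 68.083° − 90° = 46.166°.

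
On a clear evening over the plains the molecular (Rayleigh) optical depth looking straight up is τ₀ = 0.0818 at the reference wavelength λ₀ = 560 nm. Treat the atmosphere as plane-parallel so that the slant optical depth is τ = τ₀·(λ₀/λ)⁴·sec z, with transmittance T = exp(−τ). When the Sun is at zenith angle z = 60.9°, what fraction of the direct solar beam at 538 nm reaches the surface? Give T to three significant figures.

0.821

sec 60.9° = 2.0562.
τ = 0.0818 × (560/538)⁴ × 2.0562 = 0.0818 × 1.1739 × 2.0562 = 0.1974.
T = exp(−0.1974) = 0.8208.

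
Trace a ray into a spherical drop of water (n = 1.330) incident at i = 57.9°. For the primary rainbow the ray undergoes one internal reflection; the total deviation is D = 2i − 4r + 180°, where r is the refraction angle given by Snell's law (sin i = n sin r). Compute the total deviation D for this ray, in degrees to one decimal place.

137.5°

sin r = sin 57.9° / 1.330 = 0.8471/1.330 = 0.6369; r = 39.56°.
D = 2·57.9° − 4·39.56° + 180° = 115.80° − 158.25° + 180° = 137.55°.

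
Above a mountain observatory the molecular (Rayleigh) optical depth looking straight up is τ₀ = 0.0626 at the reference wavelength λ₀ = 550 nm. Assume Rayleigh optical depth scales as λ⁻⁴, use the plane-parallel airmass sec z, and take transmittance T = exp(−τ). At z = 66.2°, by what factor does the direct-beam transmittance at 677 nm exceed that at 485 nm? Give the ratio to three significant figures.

Airmass: sec 66.2° = 2.4780.
τ(677 nm) = 0.0626 × (550/677)⁴ × 2.4780 = 0.0626 × 0.4356 × 2.4780 = 0.0676.
τ(485 nm) = 0.0626 × (550/485)⁴ × 2.4780 = 0.0626 × 1.6538 × 2.4780 = 0.2565.
T(677)/T(485) = exp(τ_B − τ_A) = exp(0.1890) = 1.2080.

1.21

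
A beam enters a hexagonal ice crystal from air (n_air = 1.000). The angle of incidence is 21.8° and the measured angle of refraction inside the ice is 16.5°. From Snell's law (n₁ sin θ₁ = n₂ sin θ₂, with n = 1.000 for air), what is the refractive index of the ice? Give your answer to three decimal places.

1.308

n = sin θ_i / sin θ_r = sin 21.8° / sin 16.5° = 0.3714 / 0.2840 = 1.3076.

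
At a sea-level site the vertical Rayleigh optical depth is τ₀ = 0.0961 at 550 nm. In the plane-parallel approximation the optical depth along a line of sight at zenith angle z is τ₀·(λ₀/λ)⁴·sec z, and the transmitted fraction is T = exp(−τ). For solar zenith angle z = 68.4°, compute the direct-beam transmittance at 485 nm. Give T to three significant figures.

sec 68.4° = 2.7165.
τ = 0.0961 × (550/485)⁴ × 2.7165 = 0.0961 × 1.6538 × 2.7165 = 0.4317.
T = exp(−0.4317) = 0.6494.

0.649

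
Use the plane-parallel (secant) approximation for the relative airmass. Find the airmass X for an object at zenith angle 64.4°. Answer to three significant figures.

X = sec z = 1/cos 64.4° = 1/0.4321 = 2.3144.

2.31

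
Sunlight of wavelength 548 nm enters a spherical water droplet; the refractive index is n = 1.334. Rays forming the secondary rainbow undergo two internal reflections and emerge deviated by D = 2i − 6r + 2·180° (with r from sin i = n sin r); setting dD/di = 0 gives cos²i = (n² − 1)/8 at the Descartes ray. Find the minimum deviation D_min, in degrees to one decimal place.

231.2°

cos²i = (1.77956 − 1)/8 = 0.09744; i = arccos(0.31216) = 71.810°.
sin r = sin 71.810°/1.334 = 0.71217; r = 45.411°.
D_min = 2·71.810° − 6·45.411° + 360° = 231.153°.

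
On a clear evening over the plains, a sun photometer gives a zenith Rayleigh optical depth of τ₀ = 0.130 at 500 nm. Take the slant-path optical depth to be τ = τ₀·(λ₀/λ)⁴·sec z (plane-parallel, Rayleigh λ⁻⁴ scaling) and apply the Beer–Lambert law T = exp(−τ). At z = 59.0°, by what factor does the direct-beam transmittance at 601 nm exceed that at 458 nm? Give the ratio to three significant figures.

Airmass: sec 59.0° = 1.9416.
τ(601 nm) = 0.130 × (500/601)⁴ × 1.9416 = 0.130 × 0.4791 × 1.9416 = 0.1209.
τ(458 nm) = 0.130 × (500/458)⁴ × 1.9416 = 0.130 × 1.4204 × 1.9416 = 0.3585.
T(601)/T(458) = exp(τ_B − τ_A) = exp(0.2376) = 1.2682.

1.27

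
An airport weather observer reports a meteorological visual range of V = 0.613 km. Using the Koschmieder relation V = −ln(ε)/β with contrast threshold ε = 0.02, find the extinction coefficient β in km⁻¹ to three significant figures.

β = −ln(0.02) / V = 3.912 / 0.613 = 6.3818 km⁻¹.

6.38 km⁻¹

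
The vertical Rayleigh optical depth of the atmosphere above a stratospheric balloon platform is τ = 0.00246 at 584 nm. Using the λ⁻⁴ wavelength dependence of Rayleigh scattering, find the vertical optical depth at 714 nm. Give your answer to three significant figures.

τ(714 nm) = τ(584 nm) × (584/714)⁴ = 0.00246 × (0.8179)⁴ = 0.00246 × 0.4476 = 0.0011.

0.00110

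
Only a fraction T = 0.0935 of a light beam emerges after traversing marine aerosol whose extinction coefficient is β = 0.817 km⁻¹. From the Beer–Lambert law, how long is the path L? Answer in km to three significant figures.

2.90 km

Beer–Lambert: T = exp(−βL) ⇒ L = −ln(T)/β = −ln(0.0935)/0.817 = 2.3698/0.817 = 2.901 km.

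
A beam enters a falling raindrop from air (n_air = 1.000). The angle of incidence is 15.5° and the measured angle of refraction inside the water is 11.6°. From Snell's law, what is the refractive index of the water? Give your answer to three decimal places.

n = sin θ_i / sin θ_r = sin 15.5° / sin 11.6° = 0.2672 / 0.2011 = 1.3290.

1.329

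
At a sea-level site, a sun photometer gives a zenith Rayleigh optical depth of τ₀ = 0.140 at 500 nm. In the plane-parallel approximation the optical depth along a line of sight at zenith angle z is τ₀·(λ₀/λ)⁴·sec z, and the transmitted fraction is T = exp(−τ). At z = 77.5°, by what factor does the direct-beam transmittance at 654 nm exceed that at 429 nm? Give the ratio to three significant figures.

Airmass: sec 77.5° = 4.6202.
τ(654 nm) = 0.140 × (500/654)⁴ × 4.6202 = 0.140 × 0.3416 × 4.6202 = 0.2210.
τ(429 nm) = 0.140 × (500/429)⁴ × 4.6202 = 0.140 × 1.8452 × 4.6202 = 1.1936.
T(654)/T(429) = exp(τ_B − τ_A) = exp(0.9726) = 2.6447.

2.64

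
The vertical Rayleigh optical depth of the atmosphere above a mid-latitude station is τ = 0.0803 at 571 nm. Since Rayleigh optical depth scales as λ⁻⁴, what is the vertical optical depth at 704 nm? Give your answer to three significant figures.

τ(704 nm) = τ(571 nm) × (571/704)⁴ = 0.0803 × (0.8111)⁴ = 0.0803 × 0.4328 = 0.0348.

0.0348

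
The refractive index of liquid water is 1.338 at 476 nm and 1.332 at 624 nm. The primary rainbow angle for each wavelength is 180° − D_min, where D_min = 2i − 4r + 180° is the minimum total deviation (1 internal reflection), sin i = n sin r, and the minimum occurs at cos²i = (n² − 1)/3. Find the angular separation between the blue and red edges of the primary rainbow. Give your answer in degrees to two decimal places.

0.87°

At 476 nm (n = 1.338): cos²i = 0.26341 → i = 59.120°, r = 39.899°, D_min = 138.643°, rainbow angle = 41.357°.
At 624 nm (n = 1.332): cos²i = 0.25807 → i = 59.469°, r = 40.290°, D_min = 137.776°, rainbow angle = 42.224°.
Angular width = |41.357° − 42.224°| = 0.867°.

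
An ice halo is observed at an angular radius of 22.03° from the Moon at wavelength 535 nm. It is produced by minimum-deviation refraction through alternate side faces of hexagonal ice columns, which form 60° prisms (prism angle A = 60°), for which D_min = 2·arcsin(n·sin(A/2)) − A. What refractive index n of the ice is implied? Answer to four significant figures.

Rearranging: n = sin((D_min + A)/2) / sin(A/2).
(D_min + A)/2 = (22.03° + 60°)/2 = 41.015°.
n = sin 41.015° / sin 30° = 0.6563 / 0.5000 = 1.3125.

1.313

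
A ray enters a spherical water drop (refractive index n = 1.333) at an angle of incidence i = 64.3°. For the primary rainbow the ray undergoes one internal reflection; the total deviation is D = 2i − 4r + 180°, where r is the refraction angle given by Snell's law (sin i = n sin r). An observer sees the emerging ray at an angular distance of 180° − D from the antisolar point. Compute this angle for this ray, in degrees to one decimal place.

41.5°

sin r = sin 64.3° / 1.333 = 0.9011/1.333 = 0.6760; r = 42.53°.
D = 2·64.3° − 4·42.53° + 180° = 128.60° − 170.12° + 180° = 138.48°.
Angle from antisolar point = 180° − D = 41.52°.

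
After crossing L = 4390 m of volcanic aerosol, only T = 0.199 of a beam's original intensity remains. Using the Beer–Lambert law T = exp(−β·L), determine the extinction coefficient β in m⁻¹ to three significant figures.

Beer–Lambert: T = exp(−βL) ⇒ β = −ln(T)/L = −ln(0.199)/4390 = 1.6145/4390 = 0.0003678 m⁻¹.

0.000368 m⁻¹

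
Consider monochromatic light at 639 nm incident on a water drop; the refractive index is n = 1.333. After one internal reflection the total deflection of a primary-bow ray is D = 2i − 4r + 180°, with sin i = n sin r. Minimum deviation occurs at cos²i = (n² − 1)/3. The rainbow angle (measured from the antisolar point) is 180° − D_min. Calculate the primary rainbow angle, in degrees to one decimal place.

42.1°

cos²i = (1.77689 − 1)/3 = 0.25896; i = arccos(0.50888) = 59.410°.
sin r = sin 59.410°/1.333 = 0.64579; r = 40.225°.
D_min = 2·59.410° − 4·40.225° + 180° = 137.922°.
Rainbow angle = 180° − D_min = 42.078°.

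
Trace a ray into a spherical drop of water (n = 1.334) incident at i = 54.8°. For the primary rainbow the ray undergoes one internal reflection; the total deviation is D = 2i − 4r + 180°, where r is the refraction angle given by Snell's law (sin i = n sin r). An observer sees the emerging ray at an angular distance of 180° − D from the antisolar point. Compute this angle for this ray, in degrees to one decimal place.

41.5°

sin r = sin 54.8° / 1.334 = 0.8171/1.334 = 0.6126; r = 37.77°.
D = 2·54.8° − 4·37.77° + 180° = 109.60° − 151.10° + 180° = 138.50°.
Angle from antisolar point = 180° − D = 41.50°.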